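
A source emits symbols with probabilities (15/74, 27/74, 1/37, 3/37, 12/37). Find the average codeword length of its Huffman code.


Huffman construction (repeatedly merge the two least-probable nodes; each merge adds 1 bit to every symbol beneath it): 1/37 + 3/37 = 4/37; 4/37 + 15/74 = 23/74; 23/74 + 12/37 = 47/74; 27/74 + 47/74 = 1. Resulting codeword lengths (in the order the probabilities were given): (3, 1, 4, 4, 2). L_avg = sum(p_i * l_i) = 15/74*3 + 27/74*1 + 1/37*4 + 3/37*4 + 12/37*2 = 76/37 = 2.0541

2.0541 bits


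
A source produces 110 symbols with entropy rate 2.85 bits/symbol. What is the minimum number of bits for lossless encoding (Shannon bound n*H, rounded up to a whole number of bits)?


Minimum bits >= n * H = 110 * 2.85 = 313.5, rounded up to a whole number of bits = 314

314 bits


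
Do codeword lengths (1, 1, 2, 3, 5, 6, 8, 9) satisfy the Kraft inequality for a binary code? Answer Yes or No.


Kraft sum = sum(2^(-l_i)) = 1.4277, need <= 1. Result: violated (a binary prefix-free code with these lengths cannot exist)

No


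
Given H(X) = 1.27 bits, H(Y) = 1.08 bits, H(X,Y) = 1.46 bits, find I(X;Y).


I(X;Y) = H(X) + H(Y) - H(X,Y) = 1.27 + 1.08 - 1.46 = 0.89

0.89 bits


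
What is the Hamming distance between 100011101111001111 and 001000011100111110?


Count differing positions: ^ . ^ . ^ ^ ^ ^ . . ^ ^ ^ ^ . . . ^ = 11 differences

11


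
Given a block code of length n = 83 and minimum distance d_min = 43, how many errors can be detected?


Detection capability = d_min - 1 = 43 - 1 = 42

42 errors


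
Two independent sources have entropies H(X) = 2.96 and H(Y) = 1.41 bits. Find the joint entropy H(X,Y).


For independent variables, H(X,Y) = H(X) + H(Y) = 2.96 + 1.41 = 4.37

4.37 bits


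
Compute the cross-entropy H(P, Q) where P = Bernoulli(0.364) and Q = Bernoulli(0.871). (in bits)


H(P,Q) = -p*log2(q) - (1-p)*log2(1-q). -0.364*log2(0.871) = 0.072529; -0.636*log2(0.129) = 1.879098. H(P,Q) = 0.072529 + 1.879098 = 1.9516

1.9516 bits


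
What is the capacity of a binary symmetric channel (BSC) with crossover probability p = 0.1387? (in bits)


H(p) = -p*log2(p) - (1-p)*log2(1-p) = -0.1387*log2(0.1387) - 0.8613*log2(0.8613) = 0.395289 + 0.185535 = 0.5808. C = 1 - H(p) = 1 - 0.5808 = 0.4192

0.4192 bits


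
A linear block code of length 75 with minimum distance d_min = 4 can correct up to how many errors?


Correction capability = floor((d-1)/2) = floor((4-1)/2) = 1

1 errors


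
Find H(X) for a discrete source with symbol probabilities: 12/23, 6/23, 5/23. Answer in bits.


H = -sum(p_i * log2(p_i)). Terms: -(12/23)*log2(12/23) = 0.489704; -(6/23)*log2(6/23) = 0.505722; -(5/23)*log2(5/23) = 0.478616. H = 0.489704 + 0.505722 + 0.478616 = 1.474

1.474 bits


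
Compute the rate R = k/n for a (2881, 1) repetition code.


Rate = k/n = 1/2881

1/2881


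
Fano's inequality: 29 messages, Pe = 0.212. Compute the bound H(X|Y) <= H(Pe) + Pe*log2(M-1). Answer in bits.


H(Pe) = -Pe*log2(Pe) - (1-Pe)*log2(1-Pe) = -0.212*log2(0.212) - 0.788*log2(0.788) = 0.474427 + 0.270861 = 0.7453. Pe*log2(M-1) = 0.212*log2(28) = 1.019159. Bound = H(Pe) + Pe*log2(M-1) = 0.474427 + 0.270861 + 1.019159 = 1.7644

1.7644 bits


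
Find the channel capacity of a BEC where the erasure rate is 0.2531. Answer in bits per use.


C = 1 - epsilon = 1 - 0.2531 = 0.7469

0.7469 bits


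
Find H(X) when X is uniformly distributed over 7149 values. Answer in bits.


H = log2(n) = log2(7149) = 12.8035

12.8035 bits


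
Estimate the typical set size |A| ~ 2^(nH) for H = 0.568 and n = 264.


log2|A_typical| = nH = 264 * 0.568 = 149.952, so |A_typical| ~ 2^149.952 = 1.381e+45

1.381e+45


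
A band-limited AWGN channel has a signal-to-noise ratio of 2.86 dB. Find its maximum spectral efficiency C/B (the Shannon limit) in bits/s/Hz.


SNR_linear = 10^(2.86/10) = 1.932; C/B = log2(1 + SNR_linear) = log2(1 + 1.932) = 1.5519

1.5519 bits/s/Hz


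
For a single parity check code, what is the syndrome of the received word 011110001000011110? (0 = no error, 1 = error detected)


Syndrome = XOR of all bits = 0 XOR 1 XOR 1 XOR 1 XOR 1 XOR 0 XOR 0 XOR 0 XOR 1 XOR 0 XOR 0 XOR 0 XOR 0 XOR 1 XOR 1 XOR 1 XOR 1 XOR 0 = 1

1


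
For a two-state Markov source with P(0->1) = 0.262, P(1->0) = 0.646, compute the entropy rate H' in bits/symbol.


Stationary distribution: pi_0 = p10/(p01+p10) = 0.7115, pi_1 = 0.2885. Entropy rate H' = pi_0*H(p01) + pi_1*H(p10) = 0.7115*0.8297 + 0.2885*0.9376 = 0.8609

0.8609 bits/symbol


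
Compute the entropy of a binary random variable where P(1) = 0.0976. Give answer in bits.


H = -p*log2(p) - (1-p)*log2(1-p). -0.0976*log2(0.0976) = 0.327641; -0.9024*log2(0.9024) = 0.133701. H = 0.327641 + 0.133701 = 0.4613

0.4613 bits


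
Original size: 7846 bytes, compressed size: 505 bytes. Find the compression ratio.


Ratio = original / compressed = 7846 / 505 = 15.5366

15.5366


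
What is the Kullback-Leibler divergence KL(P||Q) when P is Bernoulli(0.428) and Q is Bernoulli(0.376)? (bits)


KL = p*log2(p/q) + (1-p)*log2((1-p)/(1-q)) = 0.428*log2(0.428/0.376) + 0.572*log2(0.572/0.624) = 0.0082

0.0082 bits


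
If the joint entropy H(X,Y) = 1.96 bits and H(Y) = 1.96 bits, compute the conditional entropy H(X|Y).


H(X|Y) = H(X,Y) - H(Y) = 1.96 - 1.96 = 0.0

0.0 bits


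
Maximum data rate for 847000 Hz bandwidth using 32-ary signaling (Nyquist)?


Rate = 2 * B * log2(M) = 2 * 847000 * 5.0 = 8470000.0

8470000.0 bps


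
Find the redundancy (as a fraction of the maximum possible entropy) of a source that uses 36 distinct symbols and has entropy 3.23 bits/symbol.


H_max = log2(K) = log2(36) = 5.1699 bits/symbol. Redundancy = 1 - H/H_max = 1 - 3.23/5.1699 = 1 - 0.6248 = 0.3752

0.3752


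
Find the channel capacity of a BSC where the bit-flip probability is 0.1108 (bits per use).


H(p) = -p*log2(p) - (1-p)*log2(1-p) = -0.1108*log2(0.1108) - 0.8892*log2(0.8892) = 0.351676 + 0.150648 = 0.5023. C = 1 - H(p) = 1 - 0.5023 = 0.4977

0.4977 bits


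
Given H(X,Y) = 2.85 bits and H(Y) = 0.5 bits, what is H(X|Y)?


H(X|Y) = H(X,Y) - H(Y) = 2.85 - 0.5 = 2.35

2.35 bits


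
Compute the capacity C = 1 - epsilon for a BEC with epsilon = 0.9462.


C = 1 - epsilon = 1 - 0.9462 = 0.0538

0.0538 bits


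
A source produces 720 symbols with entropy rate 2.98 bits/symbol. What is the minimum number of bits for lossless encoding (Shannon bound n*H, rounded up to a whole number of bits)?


Minimum bits >= n * H = 720 * 2.98 = 2145.6, rounded up to a whole number of bits = 2146

2146 bits


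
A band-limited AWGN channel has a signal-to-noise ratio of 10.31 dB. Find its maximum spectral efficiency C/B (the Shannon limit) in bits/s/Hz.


SNR_linear = 10^(10.31/10) = 10.7399; C/B = log2(1 + SNR_linear) = log2(1 + 10.7399) = 3.5533

3.5533 bits/s/Hz


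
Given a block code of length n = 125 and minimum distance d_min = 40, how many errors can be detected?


Detection capability = d_min - 1 = 40 - 1 = 39

39 errors


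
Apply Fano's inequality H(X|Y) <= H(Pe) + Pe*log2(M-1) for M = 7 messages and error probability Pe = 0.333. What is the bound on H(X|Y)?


H(Pe) = -Pe*log2(Pe) - (1-Pe)*log2(1-Pe) = -0.333*log2(0.333) - 0.667*log2(0.667) = 0.528273 + 0.389689 = 0.918. Pe*log2(M-1) = 0.333*log2(6) = 0.860793. Bound = H(Pe) + Pe*log2(M-1) = 0.528273 + 0.389689 + 0.860793 = 1.7788

1.7788 bits


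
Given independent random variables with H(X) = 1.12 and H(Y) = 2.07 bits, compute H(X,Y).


For independent variables, H(X,Y) = H(X) + H(Y) = 1.12 + 2.07 = 3.19

3.19 bits


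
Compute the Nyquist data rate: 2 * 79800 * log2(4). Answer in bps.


Rate = 2 * B * log2(M) = 2 * 79800 * 2.0 = 319200.0

319200.0 bps


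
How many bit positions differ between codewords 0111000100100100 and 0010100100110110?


Count differing positions: . ^ . ^ ^ . . . . . . ^ . . ^ . = 5 differences

5


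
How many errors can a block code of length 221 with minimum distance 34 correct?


Correction capability = floor((d-1)/2) = floor((34-1)/2) = 16

16 errors


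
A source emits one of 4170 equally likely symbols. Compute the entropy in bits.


H = log2(n) = log2(4170) = 12.0258

12.0258 bits


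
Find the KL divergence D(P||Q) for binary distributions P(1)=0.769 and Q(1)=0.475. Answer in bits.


KL = p*log2(p/q) + (1-p)*log2((1-p)/(1-q)) = 0.769*log2(0.769/0.475) + 0.231*log2(0.231/0.525) = 0.2609

0.2609 bits


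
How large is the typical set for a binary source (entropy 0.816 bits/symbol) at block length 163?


log2|A_typical| = nH = 163 * 0.816 = 133.008, so |A_typical| ~ 2^133.008 = 1.095e+40

1.095e+40


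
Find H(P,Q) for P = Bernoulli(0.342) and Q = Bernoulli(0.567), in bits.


H(P,Q) = -p*log2(q) - (1-p)*log2(1-q). -0.342*log2(0.567) = 0.279954; -0.658*log2(0.433) = 0.794575. H(P,Q) = 0.279954 + 0.794575 = 1.0745

1.0745 bits


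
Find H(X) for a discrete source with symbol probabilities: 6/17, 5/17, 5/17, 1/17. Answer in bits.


H = -sum(p_i * log2(p_i)). Terms: -(6/17)*log2(6/17) = 0.530294; -(5/17)*log2(5/17) = 0.519275; -(5/17)*log2(5/17) = 0.519275; -(1/17)*log2(1/17) = 0.240439. H = 0.530294 + 0.519275 + 0.519275 + 0.240439 = 1.8093

1.8093 bits


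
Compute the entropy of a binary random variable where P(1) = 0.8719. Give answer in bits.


H = -p*log2(p) - (1-p)*log2(1-p). -0.8719*log2(0.8719) = 0.172432; -0.1281*log2(0.1281) = 0.379773. H = 0.172432 + 0.379773 = 0.5522

0.5522 bits


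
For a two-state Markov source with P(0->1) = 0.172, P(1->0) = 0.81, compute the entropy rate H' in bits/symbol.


Stationary distribution: pi_0 = p10/(p01+p10) = 0.8248, pi_1 = 0.1752. Entropy rate H' = pi_0*H(p01) + pi_1*H(p10) = 0.8248*0.6623 + 0.1752*0.7015 = 0.6691

0.6691 bits/symbol


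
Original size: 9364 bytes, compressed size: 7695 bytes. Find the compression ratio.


Ratio = original / compressed = 9364 / 7695 = 1.2169

1.2169


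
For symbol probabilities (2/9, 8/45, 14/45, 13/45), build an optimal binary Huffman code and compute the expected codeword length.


Huffman construction (repeatedly merge the two least-probable nodes; each merge adds 1 bit to every symbol beneath it): 8/45 + 2/9 = 2/5; 13/45 + 14/45 = 3/5; 2/5 + 3/5 = 1. Resulting codeword lengths (in the order the probabilities were given): (2, 2, 2, 2). L_avg = sum(p_i * l_i) = 2/9*2 + 8/45*2 + 14/45*2 + 13/45*2 = 2

2.0 bits


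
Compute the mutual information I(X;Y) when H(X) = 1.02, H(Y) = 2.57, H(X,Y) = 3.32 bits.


I(X;Y) = H(X) + H(Y) - H(X,Y) = 1.02 + 2.57 - 3.32 = 0.27

0.27 bits


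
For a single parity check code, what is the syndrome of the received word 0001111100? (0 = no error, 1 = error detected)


Syndrome = XOR of all bits = 0 XOR 0 XOR 0 XOR 1 XOR 1 XOR 1 XOR 1 XOR 1 XOR 0 XOR 0 = 1

1


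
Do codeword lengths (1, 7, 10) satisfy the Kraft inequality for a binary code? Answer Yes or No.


Kraft sum = sum(2^(-l_i)) = 0.5088, need <= 1. Result: satisfied (a binary prefix-free code with these lengths exists)

Yes


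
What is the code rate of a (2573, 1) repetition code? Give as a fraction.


Rate = k/n = 1/2573

1/2573


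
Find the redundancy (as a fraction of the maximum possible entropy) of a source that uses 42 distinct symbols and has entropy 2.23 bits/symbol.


H_max = log2(K) = log2(42) = 5.3923 bits/symbol. Redundancy = 1 - H/H_max = 1 - 2.23/5.3923 = 1 - 0.4136 = 0.5864

0.5864


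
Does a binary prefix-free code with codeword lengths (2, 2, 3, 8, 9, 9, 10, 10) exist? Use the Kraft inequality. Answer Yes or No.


Kraft sum = sum(2^(-l_i)) = 0.6348, need <= 1. Result: satisfied (a binary prefix-free code with these lengths exists)

Yes


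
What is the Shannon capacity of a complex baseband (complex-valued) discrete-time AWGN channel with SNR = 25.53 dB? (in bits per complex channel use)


SNR_linear = 10^(25.53/10) = 357.2728; C = log2(1 + SNR_linear) = log2(1 + 357.2728) = 8.4849

8.4849 bits/channel use


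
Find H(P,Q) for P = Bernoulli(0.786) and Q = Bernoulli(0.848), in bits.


H(P,Q) = -p*log2(q) - (1-p)*log2(1-q). -0.786*log2(0.848) = 0.186961; -0.214*log2(0.152) = 0.581621. H(P,Q) = 0.186961 + 0.581621 = 0.7686

0.7686 bits


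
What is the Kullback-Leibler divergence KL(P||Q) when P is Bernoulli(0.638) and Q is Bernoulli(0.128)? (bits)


KL = p*log2(p/q) + (1-p)*log2((1-p)/(1-q)) = 0.638*log2(0.638/0.128) + 0.362*log2(0.362/0.872) = 1.0194

1.0194 bits


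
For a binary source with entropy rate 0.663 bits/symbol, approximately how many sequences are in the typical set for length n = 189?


log2|A_typical| = nH = 189 * 0.663 = 125.307, so |A_typical| ~ 2^125.307 = 5.262e+37

5.262e+37


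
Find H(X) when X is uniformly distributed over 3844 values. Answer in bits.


H = log2(n) = log2(3844) = 11.9084

11.9084 bits


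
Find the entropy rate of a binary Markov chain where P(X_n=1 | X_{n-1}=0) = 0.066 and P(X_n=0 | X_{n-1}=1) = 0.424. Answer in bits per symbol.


Stationary distribution: pi_0 = p10/(p01+p10) = 0.8653, pi_1 = 0.1347. Entropy rate H' = pi_0*H(p01) + pi_1*H(p10) = 0.8653*0.3508 + 0.1347*0.9833 = 0.436

0.436 bits/symbol


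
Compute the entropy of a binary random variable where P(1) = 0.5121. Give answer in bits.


H = -p*log2(p) - (1-p)*log2(1-p). -0.5121*log2(0.5121) = 0.494434; -0.4879*log2(0.4879) = 0.505144. H = 0.494434 + 0.505144 = 0.9996

0.9996 bits


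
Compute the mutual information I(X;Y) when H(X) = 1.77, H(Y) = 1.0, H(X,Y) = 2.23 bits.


I(X;Y) = H(X) + H(Y) - H(X,Y) = 1.77 + 1.0 - 2.23 = 0.54

0.54 bits


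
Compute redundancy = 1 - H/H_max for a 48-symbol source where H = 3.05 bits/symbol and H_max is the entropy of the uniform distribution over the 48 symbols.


H_max = log2(K) = log2(48) = 5.585 bits/symbol. Redundancy = 1 - H/H_max = 1 - 3.05/5.585 = 1 - 0.5461 = 0.4539

0.4539


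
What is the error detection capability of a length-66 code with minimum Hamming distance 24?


Detection capability = d_min - 1 = 24 - 1 = 23

23 errors


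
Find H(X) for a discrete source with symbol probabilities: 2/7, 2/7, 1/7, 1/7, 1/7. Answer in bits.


H = -sum(p_i * log2(p_i)). Terms: -(2/7)*log2(2/7) = 0.516387; -(2/7)*log2(2/7) = 0.516387; -(1/7)*log2(1/7) = 0.401051; -(1/7)*log2(1/7) = 0.401051; -(1/7)*log2(1/7) = 0.401051. H = 0.516387 + 0.516387 + 0.401051 + 0.401051 + 0.401051 = 2.2359

2.2359 bits


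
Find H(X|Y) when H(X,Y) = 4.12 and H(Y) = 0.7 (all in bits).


H(X|Y) = H(X,Y) - H(Y) = 4.12 - 0.7 = 3.42

3.42 bits


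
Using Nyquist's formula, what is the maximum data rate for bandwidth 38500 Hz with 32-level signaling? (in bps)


Rate = 2 * B * log2(M) = 2 * 38500 * 5.0 = 385000.0

385000.0 bps


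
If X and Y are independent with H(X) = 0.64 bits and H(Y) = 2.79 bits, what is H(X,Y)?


For independent variables, H(X,Y) = H(X) + H(Y) = 0.64 + 2.79 = 3.43

3.43 bits


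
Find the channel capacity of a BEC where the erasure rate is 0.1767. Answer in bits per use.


C = 1 - epsilon = 1 - 0.1767 = 0.8233

0.8233 bits


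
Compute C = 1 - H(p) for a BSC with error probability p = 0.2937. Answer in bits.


H(p) = -p*log2(p) - (1-p)*log2(1-p) = -0.2937*log2(0.2937) - 0.7063*log2(0.7063) = 0.519140 + 0.354313 = 0.8735. C = 1 - H(p) = 1 - 0.8735 = 0.1265

0.1265 bits


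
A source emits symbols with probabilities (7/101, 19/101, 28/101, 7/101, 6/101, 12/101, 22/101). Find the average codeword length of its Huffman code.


Huffman construction (repeatedly merge the two least-probable nodes; each merge adds 1 bit to every symbol beneath it): 6/101 + 7/101 = 13/101; 7/101 + 12/101 = 19/101; 13/101 + 19/101 = 32/101; 19/101 + 22/101 = 41/101; 28/101 + 32/101 = 60/101; 41/101 + 60/101 = 1. Resulting codeword lengths (in the order the probabilities were given): (4, 3, 2, 3, 4, 3, 2). L_avg = sum(p_i * l_i) = 7/101*4 + 19/101*3 + 28/101*2 + 7/101*3 + 6/101*4 + 12/101*3 + 22/101*2 = 266/101 = 2.6337

2.6337 bits


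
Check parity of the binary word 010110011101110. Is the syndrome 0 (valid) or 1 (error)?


Syndrome = XOR of all bits = 0 XOR 1 XOR 0 XOR 1 XOR 1 XOR 0 XOR 0 XOR 1 XOR 1 XOR 1 XOR 0 XOR 1 XOR 1 XOR 1 XOR 0 = 1

1


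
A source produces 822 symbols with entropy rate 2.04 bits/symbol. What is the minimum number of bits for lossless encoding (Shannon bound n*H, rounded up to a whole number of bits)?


Minimum bits >= n * H = 822 * 2.04 = 1676.88, rounded up to a whole number of bits = 1677

1677 bits


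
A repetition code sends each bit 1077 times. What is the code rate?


Rate = k/n = 1/1077

1/1077


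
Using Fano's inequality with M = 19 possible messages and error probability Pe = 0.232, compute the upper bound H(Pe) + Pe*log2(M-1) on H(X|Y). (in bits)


H(Pe) = -Pe*log2(Pe) - (1-Pe)*log2(1-Pe) = -0.232*log2(0.232) - 0.768*log2(0.768) = 0.489010 + 0.292471 = 0.7815. Pe*log2(M-1) = 0.232*log2(18) = 0.967423. Bound = H(Pe) + Pe*log2(M-1) = 0.489010 + 0.292471 + 0.967423 = 1.7489

1.7489 bits


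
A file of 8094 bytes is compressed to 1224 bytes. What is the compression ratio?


Ratio = original / compressed = 8094 / 1224 = 6.6127

6.6127


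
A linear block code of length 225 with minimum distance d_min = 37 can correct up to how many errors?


Correction capability = floor((d-1)/2) = floor((37-1)/2) = 18

18 errors


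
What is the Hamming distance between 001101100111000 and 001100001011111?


Count differing positions: . . . . . ^ ^ . ^ ^ . . ^ ^ ^ = 7 differences

7


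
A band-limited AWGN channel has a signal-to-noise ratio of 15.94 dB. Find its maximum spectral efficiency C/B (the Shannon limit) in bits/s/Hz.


SNR_linear = 10^(15.94/10) = 39.2645; C/B = log2(1 + SNR_linear) = log2(1 + 39.2645) = 5.3314

5.3314 bits/s/Hz


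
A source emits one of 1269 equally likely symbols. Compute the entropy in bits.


H = log2(n) = log2(1269) = 10.3095

10.3095 bits


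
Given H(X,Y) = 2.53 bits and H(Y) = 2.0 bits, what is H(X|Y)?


H(X|Y) = H(X,Y) - H(Y) = 2.53 - 2.0 = 0.53

0.53 bits


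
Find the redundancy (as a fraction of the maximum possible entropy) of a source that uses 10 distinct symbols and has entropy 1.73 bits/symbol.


H_max = log2(K) = log2(10) = 3.3219 bits/symbol. Redundancy = 1 - H/H_max = 1 - 1.73/3.3219 = 1 - 0.5208 = 0.4792

0.4792


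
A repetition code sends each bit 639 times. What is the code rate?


Rate = k/n = 1/639

1/639


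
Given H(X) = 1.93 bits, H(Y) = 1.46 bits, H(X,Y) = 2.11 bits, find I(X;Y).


I(X;Y) = H(X) + H(Y) - H(X,Y) = 1.93 + 1.46 - 2.11 = 1.28

1.28 bits


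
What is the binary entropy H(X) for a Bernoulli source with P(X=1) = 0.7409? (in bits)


H = -p*log2(p) - (1-p)*log2(1-p). -0.7409*log2(0.7409) = 0.320550; -0.2591*log2(0.2591) = 0.504835. H = 0.320550 + 0.504835 = 0.8254

0.8254 bits


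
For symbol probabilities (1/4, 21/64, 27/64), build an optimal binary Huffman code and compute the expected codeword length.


Huffman construction (repeatedly merge the two least-probable nodes; each merge adds 1 bit to every symbol beneath it): 1/4 + 21/64 = 37/64; 27/64 + 37/64 = 1. Resulting codeword lengths (in the order the probabilities were given): (2, 2, 1). L_avg = sum(p_i * l_i) = 1/4*2 + 21/64*2 + 27/64*1 = 101/64 = 1.5781

1.5781 bits


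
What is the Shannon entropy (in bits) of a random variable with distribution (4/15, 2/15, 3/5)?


H = -sum(p_i * log2(p_i)). Terms: -(4/15)*log2(4/15) = 0.508504; -(2/15)*log2(2/15) = 0.387585; -(3/5)*log2(3/5) = 0.442179. H = 0.508504 + 0.387585 + 0.442179 = 1.3383

1.3383 bits


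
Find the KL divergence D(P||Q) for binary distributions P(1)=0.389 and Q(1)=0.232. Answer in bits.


KL = p*log2(p/q) + (1-p)*log2((1-p)/(1-q)) = 0.389*log2(0.389/0.232) + 0.611*log2(0.611/0.768) = 0.0885

0.0885 bits


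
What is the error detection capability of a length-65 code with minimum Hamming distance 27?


Detection capability = d_min - 1 = 27 - 1 = 26

26 errors


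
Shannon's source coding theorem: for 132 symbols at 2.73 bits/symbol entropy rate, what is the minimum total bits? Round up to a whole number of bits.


Minimum bits >= n * H = 132 * 2.73 = 360.36, rounded up to a whole number of bits = 361

361 bits


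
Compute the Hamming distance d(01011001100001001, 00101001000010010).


Count differing positions: . ^ ^ ^ . . . . ^ . . . ^ ^ . ^ ^ = 8 differences

8


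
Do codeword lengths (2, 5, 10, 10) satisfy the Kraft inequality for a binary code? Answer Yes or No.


Kraft sum = sum(2^(-l_i)) = 0.2832, need <= 1. Result: satisfied (a binary prefix-free code with these lengths exists)

Yes


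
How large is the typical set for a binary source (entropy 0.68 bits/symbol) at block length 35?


log2|A_typical| = nH = 35 * 0.68 = 23.8, so |A_typical| ~ 2^23.8 = 1.461e+07

1.461e+07


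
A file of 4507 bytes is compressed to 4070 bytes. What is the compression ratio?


Ratio = original / compressed = 4507 / 4070 = 1.1074

1.1074


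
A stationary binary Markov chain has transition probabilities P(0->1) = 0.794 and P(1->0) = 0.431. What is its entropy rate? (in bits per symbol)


Stationary distribution: pi_0 = p10/(p01+p10) = 0.3518, pi_1 = 0.6482. Entropy rate H' = pi_0*H(p01) + pi_1*H(p10) = 0.3518*0.7338 + 0.6482*0.9862 = 0.8974

0.8974 bits/symbol


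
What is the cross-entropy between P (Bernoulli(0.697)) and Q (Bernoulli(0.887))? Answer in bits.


H(P,Q) = -p*log2(q) - (1-p)*log2(1-q). -0.697*log2(0.887) = 0.120577; -0.303*log2(0.113) = 0.953118. H(P,Q) = 0.120577 + 0.953118 = 1.0737

1.0737 bits


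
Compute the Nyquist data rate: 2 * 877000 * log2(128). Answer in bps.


Rate = 2 * B * log2(M) = 2 * 877000 * 7.0 = 12278000.0

12278000.0 bps


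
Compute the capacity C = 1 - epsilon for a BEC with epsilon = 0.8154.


C = 1 - epsilon = 1 - 0.8154 = 0.1846

0.1846 bits


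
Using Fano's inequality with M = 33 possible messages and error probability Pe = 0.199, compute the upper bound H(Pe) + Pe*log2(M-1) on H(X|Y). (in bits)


H(Pe) = -Pe*log2(Pe) - (1-Pe)*log2(1-Pe) = -0.199*log2(0.199) - 0.801*log2(0.801) = 0.463503 + 0.256421 = 0.7199. Pe*log2(M-1) = 0.199*log2(32) = 0.995000. Bound = H(Pe) + Pe*log2(M-1) = 0.463503 + 0.256421 + 0.995000 = 1.7149

1.7149 bits


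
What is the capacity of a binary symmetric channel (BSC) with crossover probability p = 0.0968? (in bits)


H(p) = -p*log2(p) - (1-p)*log2(1-p) = -0.0968*log2(0.0968) - 0.9032*log2(0.9032) = 0.326105 + 0.132664 = 0.4588. C = 1 - H(p) = 1 - 0.4588 = 0.5412

0.5412 bits


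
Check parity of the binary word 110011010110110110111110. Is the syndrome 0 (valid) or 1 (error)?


Syndrome = XOR of all bits = 1 XOR 1 XOR 0 XOR 0 XOR 1 XOR 1 XOR 0 XOR 1 XOR 0 XOR 1 XOR 1 XOR 0 XOR 1 XOR 1 XOR 0 XOR 1 XOR 1 XOR 0 XOR 1 XOR 1 XOR 1 XOR 1 XOR 1 XOR 0 = 0

0


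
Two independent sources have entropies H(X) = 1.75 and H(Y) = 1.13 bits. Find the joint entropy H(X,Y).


For independent variables, H(X,Y) = H(X) + H(Y) = 1.75 + 1.13 = 2.88

2.88 bits


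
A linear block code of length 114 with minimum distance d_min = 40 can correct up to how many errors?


Correction capability = floor((d-1)/2) = floor((40-1)/2) = 19

19 errors


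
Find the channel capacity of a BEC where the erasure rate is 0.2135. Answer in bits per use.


C = 1 - epsilon = 1 - 0.2135 = 0.7865

0.7865 bits


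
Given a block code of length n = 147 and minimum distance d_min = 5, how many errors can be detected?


Detection capability = d_min - 1 = 5 - 1 = 4

4 errors


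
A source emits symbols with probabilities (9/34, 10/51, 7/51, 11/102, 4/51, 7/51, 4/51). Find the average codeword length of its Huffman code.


Huffman construction (repeatedly merge the two least-probable nodes; each merge adds 1 bit to every symbol beneath it): 4/51 + 4/51 = 8/51; 11/102 + 7/51 = 25/102; 7/51 + 8/51 = 5/17; 10/51 + 25/102 = 15/34; 9/34 + 5/17 = 19/34; 15/34 + 19/34 = 1. Resulting codeword lengths (in the order the probabilities were given): (2, 2, 3, 3, 4, 3, 4). L_avg = sum(p_i * l_i) = 9/34*2 + 10/51*2 + 7/51*3 + 11/102*3 + 4/51*4 + 7/51*3 + 4/51*4 = 275/102 = 2.6961

2.6961 bits


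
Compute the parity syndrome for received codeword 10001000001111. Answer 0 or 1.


Syndrome = XOR of all bits = 1 XOR 0 XOR 0 XOR 0 XOR 1 XOR 0 XOR 0 XOR 0 XOR 0 XOR 0 XOR 1 XOR 1 XOR 1 XOR 1 = 0

0


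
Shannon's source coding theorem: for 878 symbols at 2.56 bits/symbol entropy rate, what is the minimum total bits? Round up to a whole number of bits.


Minimum bits >= n * H = 878 * 2.56 = 2247.68, rounded up to a whole number of bits = 2248

2248 bits


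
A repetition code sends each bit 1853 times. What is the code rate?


Rate = k/n = 1/1853

1/1853


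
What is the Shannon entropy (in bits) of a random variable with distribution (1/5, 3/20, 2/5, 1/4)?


H = -sum(p_i * log2(p_i)). Terms: -(1/5)*log2(1/5) = 0.464386; -(3/20)*log2(3/20) = 0.410545; -(2/5)*log2(2/5) = 0.528771; -(1/4)*log2(1/4) = 0.500000. H = 0.464386 + 0.410545 + 0.528771 + 0.500000 = 1.9037

1.9037 bits


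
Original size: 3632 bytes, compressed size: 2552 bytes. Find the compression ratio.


Ratio = original / compressed = 3632 / 2552 = 1.4232

1.4232


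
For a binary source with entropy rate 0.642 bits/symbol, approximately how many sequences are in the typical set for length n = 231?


log2|A_typical| = nH = 231 * 0.642 = 148.302, so |A_typical| ~ 2^148.302 = 4.399e+44

4.399e+44


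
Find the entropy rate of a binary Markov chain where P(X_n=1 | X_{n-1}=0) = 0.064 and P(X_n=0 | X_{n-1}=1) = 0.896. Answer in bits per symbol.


Stationary distribution: pi_0 = p10/(p01+p10) = 0.9333, pi_1 = 0.0667. Entropy rate H' = pi_0*H(p01) + pi_1*H(p10) = 0.9333*0.3431 + 0.0667*0.4815 = 0.3524

0.3524 bits/symbol


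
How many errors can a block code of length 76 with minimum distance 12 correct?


Correction capability = floor((d-1)/2) = floor((12-1)/2) = 5

5 errors


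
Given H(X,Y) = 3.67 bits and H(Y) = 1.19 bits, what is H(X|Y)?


H(X|Y) = H(X,Y) - H(Y) = 3.67 - 1.19 = 2.48

2.48 bits


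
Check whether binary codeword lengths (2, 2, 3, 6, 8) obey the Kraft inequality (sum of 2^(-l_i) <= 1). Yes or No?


Kraft sum = sum(2^(-l_i)) = 0.6445, need <= 1. Result: satisfied (a binary prefix-free code with these lengths exists)

Yes


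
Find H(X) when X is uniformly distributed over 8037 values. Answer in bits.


H = log2(n) = log2(8037) = 12.9724

12.9724 bits


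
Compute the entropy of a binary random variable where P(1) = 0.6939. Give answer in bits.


H = -p*log2(p) - (1-p)*log2(1-p). -0.6939*log2(0.6939) = 0.365824; -0.3061*log2(0.3061) = 0.522796. H = 0.365824 + 0.522796 = 0.8886

0.8886 bits


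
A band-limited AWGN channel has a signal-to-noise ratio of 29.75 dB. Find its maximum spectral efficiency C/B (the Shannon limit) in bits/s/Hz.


SNR_linear = 10^(29.75/10) = 944.0609; C/B = log2(1 + SNR_linear) = log2(1 + 944.0609) = 9.8843

9.8843 bits/s/Hz


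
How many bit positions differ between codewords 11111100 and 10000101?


Count differing positions: . ^ ^ ^ ^ . . ^ = 5 differences

5


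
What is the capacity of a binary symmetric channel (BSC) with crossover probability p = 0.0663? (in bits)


H(p) = -p*log2(p) - (1-p)*log2(1-p) = -0.0663*log2(0.0663) - 0.9337*log2(0.9337) = 0.259554 + 0.092407 = 0.352. C = 1 - H(p) = 1 - 0.352 = 0.648

0.648 bits


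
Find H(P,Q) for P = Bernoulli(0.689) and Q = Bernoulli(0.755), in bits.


H(P,Q) = -p*log2(q) - (1-p)*log2(1-q). -0.689*log2(0.755) = 0.279356; -0.311*log2(0.245) = 0.631065. H(P,Q) = 0.279356 + 0.631065 = 0.9104

0.9104 bits


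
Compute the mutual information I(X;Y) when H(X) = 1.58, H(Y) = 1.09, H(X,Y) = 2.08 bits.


I(X;Y) = H(X) + H(Y) - H(X,Y) = 1.58 + 1.09 - 2.08 = 0.59

0.59 bits


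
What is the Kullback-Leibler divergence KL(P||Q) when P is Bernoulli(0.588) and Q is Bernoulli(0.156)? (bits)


KL = p*log2(p/q) + (1-p)*log2((1-p)/(1-q)) = 0.588*log2(0.588/0.156) + 0.412*log2(0.412/0.844) = 0.6993

0.6993 bits


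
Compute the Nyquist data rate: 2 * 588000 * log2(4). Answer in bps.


Rate = 2 * B * log2(M) = 2 * 588000 * 2.0 = 2352000.0

2352000.0 bps


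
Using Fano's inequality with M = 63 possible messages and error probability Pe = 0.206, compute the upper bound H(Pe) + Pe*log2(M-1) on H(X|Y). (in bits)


H(Pe) = -Pe*log2(Pe) - (1-Pe)*log2(1-Pe) = -0.206*log2(0.206) - 0.794*log2(0.794) = 0.469532 + 0.264235 = 0.7338. Pe*log2(M-1) = 0.206*log2(62) = 1.226564. Bound = H(Pe) + Pe*log2(M-1) = 0.469532 + 0.264235 + 1.226564 = 1.9603

1.9603 bits


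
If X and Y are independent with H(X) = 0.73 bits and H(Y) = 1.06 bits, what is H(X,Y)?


For independent variables, H(X,Y) = H(X) + H(Y) = 0.73 + 1.06 = 1.79

1.79 bits


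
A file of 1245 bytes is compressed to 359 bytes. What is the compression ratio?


Ratio = original / compressed = 1245 / 359 = 3.468

3.468


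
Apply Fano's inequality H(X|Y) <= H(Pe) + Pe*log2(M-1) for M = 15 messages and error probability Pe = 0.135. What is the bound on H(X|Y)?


H(Pe) = -Pe*log2(Pe) - (1-Pe)*log2(1-Pe) = -0.135*log2(0.135) - 0.865*log2(0.865) = 0.390011 + 0.180982 = 0.571. Pe*log2(M-1) = 0.135*log2(14) = 0.513993. Bound = H(Pe) + Pe*log2(M-1) = 0.390011 + 0.180982 + 0.513993 = 1.085

1.085 bits


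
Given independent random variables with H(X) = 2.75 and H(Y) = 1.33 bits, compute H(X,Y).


For independent variables, H(X,Y) = H(X) + H(Y) = 2.75 + 1.33 = 4.08

4.08 bits


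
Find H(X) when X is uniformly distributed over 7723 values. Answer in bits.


H = log2(n) = log2(7723) = 12.9149

12.9149 bits


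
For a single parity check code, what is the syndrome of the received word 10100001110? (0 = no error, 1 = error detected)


Syndrome = XOR of all bits = 1 XOR 0 XOR 1 XOR 0 XOR 0 XOR 0 XOR 0 XOR 1 XOR 1 XOR 1 XOR 0 = 1

1


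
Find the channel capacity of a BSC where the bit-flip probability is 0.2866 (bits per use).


H(p) = -p*log2(p) - (1-p)*log2(1-p) = -0.2866*log2(0.2866) - 0.7134*log2(0.7134) = 0.516708 + 0.347581 = 0.8643. C = 1 - H(p) = 1 - 0.8643 = 0.1357

0.1357 bits


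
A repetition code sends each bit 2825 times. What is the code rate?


Rate = k/n = 1/2825

1/2825


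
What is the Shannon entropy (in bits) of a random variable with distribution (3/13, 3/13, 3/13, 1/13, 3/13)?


H = -sum(p_i * log2(p_i)). Terms: -(3/13)*log2(3/13) = 0.488187; -(3/13)*log2(3/13) = 0.488187; -(3/13)*log2(3/13) = 0.488187; -(1/13)*log2(1/13) = 0.284649; -(3/13)*log2(3/13) = 0.488187. H = 0.488187 + 0.488187 + 0.488187 + 0.284649 + 0.488187 = 2.2374

2.2374 bits


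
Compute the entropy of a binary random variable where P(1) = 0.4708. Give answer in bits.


H = -p*log2(p) - (1-p)*log2(1-p). -0.4708*log2(0.4708) = 0.511672; -0.5292*log2(0.5292) = 0.485866. H = 0.511672 + 0.485866 = 0.9975

0.9975 bits


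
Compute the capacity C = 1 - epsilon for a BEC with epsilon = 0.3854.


C = 1 - epsilon = 1 - 0.3854 = 0.6146

0.6146 bits


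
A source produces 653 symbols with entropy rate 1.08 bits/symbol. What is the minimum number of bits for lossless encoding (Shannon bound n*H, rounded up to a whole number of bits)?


Minimum bits >= n * H = 653 * 1.08 = 705.24, rounded up to a whole number of bits = 706

706 bits


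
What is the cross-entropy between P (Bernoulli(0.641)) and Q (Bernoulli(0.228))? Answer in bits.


H(P,Q) = -p*log2(q) - (1-p)*log2(1-q). -0.641*log2(0.228) = 1.367185; -0.359*log2(0.772) = 0.134024. H(P,Q) = 1.367185 + 0.134024 = 1.5012

1.5012 bits


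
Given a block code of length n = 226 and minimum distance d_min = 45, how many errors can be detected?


Detection capability = d_min - 1 = 45 - 1 = 44

44 errors


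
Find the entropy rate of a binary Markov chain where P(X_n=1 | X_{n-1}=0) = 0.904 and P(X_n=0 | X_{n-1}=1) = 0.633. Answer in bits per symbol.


Stationary distribution: pi_0 = p10/(p01+p10) = 0.4118, pi_1 = 0.5882. Entropy rate H' = pi_0*H(p01) + pi_1*H(p10) = 0.4118*0.4562 + 0.5882*0.9483 = 0.7457

0.7457 bits/symbol


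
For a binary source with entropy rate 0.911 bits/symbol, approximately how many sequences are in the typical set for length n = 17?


log2|A_typical| = nH = 17 * 0.911 = 15.487, so |A_typical| ~ 2^15.487 = 4.593e+04

4.593e+04


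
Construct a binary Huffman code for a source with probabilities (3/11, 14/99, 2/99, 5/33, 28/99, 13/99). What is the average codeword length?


Huffman construction (repeatedly merge the two least-probable nodes; each merge adds 1 bit to every symbol beneath it): 2/99 + 13/99 = 5/33; 14/99 + 5/33 = 29/99; 5/33 + 3/11 = 14/33; 28/99 + 29/99 = 19/33; 14/33 + 19/33 = 1. Resulting codeword lengths (in the order the probabilities were given): (2, 3, 3, 3, 2, 3). L_avg = sum(p_i * l_i) = 3/11*2 + 14/99*3 + 2/99*3 + 5/33*3 + 28/99*2 + 13/99*3 = 22/9 = 2.4444

2.4444 bits


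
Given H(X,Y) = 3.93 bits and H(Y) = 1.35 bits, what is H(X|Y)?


H(X|Y) = H(X,Y) - H(Y) = 3.93 - 1.35 = 2.58

2.58 bits


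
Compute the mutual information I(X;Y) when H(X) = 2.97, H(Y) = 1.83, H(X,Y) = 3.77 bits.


I(X;Y) = H(X) + H(Y) - H(X,Y) = 2.97 + 1.83 - 3.77 = 1.03

1.03 bits


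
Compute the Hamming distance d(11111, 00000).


Count differing positions: ^ ^ ^ ^ ^ = 5 differences

5


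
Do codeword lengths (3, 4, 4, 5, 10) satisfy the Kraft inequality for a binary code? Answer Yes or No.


Kraft sum = sum(2^(-l_i)) = 0.2822, need <= 1. Result: satisfied (a binary prefix-free code with these lengths exists)

Yes


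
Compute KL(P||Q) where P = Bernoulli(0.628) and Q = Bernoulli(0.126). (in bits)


KL = p*log2(p/q) + (1-p)*log2((1-p)/(1-q)) = 0.628*log2(0.628/0.126) + 0.372*log2(0.372/0.874) = 0.9969

0.9969 bits


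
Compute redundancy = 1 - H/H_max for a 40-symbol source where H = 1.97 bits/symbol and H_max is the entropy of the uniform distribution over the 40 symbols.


H_max = log2(K) = log2(40) = 5.3219 bits/symbol. Redundancy = 1 - H/H_max = 1 - 1.97/5.3219 = 1 - 0.3702 = 0.6298

0.6298


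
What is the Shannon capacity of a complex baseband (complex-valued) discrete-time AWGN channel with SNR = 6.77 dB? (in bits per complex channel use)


SNR_linear = 10^(6.77/10) = 4.7534; C = log2(1 + SNR_linear) = log2(1 + 4.7534) = 2.5244

2.5244 bits/channel use


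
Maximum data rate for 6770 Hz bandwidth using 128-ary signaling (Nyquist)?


Rate = 2 * B * log2(M) = 2 * 6770 * 7.0 = 94780.0

94780.0 bps


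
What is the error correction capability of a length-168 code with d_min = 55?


Correction capability = floor((d-1)/2) = floor((55-1)/2) = 27

27 errors


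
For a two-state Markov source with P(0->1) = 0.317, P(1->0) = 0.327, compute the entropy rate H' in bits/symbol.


Stationary distribution: pi_0 = p10/(p01+p10) = 0.5078, pi_1 = 0.4922. Entropy rate H' = pi_0*H(p01) + pi_1*H(p10) = 0.5078*0.9011 + 0.4922*0.9118 = 0.9064

0.9064 bits/symbol


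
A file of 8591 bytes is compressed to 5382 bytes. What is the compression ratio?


Ratio = original / compressed = 8591 / 5382 = 1.5962

1.5962


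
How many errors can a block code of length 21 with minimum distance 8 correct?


Correction capability = floor((d-1)/2) = floor((8-1)/2) = 3

3 errors


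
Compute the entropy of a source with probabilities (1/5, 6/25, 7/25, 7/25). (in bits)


H = -sum(p_i * log2(p_i)). Terms: -(1/5)*log2(1/5) = 0.464386; -(6/25)*log2(6/25) = 0.494134; -(7/25)*log2(7/25) = 0.514220; -(7/25)*log2(7/25) = 0.514220. H = 0.464386 + 0.494134 + 0.514220 + 0.514220 = 1.987

1.987 bits


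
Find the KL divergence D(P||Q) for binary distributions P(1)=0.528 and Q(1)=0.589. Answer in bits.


KL = p*log2(p/q) + (1-p)*log2((1-p)/(1-q)) = 0.528*log2(0.528/0.589) + 0.472*log2(0.472/0.411) = 0.011

0.011 bits


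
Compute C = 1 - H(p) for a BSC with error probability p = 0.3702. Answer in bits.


H(p) = -p*log2(p) - (1-p)*log2(1-p) = -0.3702*log2(0.3702) - 0.6298*log2(0.6298) = 0.530727 + 0.420098 = 0.9508. C = 1 - H(p) = 1 - 0.9508 = 0.0492

0.0492 bits


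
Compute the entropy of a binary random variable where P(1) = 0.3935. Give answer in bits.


H = -p*log2(p) - (1-p)*log2(1-p). -0.3935*log2(0.3935) = 0.529480; -0.6065*log2(0.6065) = 0.437542. H = 0.529480 + 0.437542 = 0.967

0.967 bits


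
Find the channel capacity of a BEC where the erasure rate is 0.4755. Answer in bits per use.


C = 1 - epsilon = 1 - 0.4755 = 0.5245

0.5245 bits


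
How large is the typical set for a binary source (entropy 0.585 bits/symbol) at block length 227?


log2|A_typical| = nH = 227 * 0.585 = 132.795, so |A_typical| ~ 2^132.795 = 9.447e+39

9.447e+39


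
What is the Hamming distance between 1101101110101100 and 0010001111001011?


Count differing positions: ^ ^ ^ ^ ^ . . . . ^ ^ . . ^ ^ ^ = 10 differences

10


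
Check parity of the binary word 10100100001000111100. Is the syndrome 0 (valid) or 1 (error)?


Syndrome = XOR of all bits = 1 XOR 0 XOR 1 XOR 0 XOR 0 XOR 1 XOR 0 XOR 0 XOR 0 XOR 0 XOR 1 XOR 0 XOR 0 XOR 0 XOR 1 XOR 1 XOR 1 XOR 1 XOR 0 XOR 0 = 0

0


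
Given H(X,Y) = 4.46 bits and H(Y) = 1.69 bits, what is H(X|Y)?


H(X|Y) = H(X,Y) - H(Y) = 4.46 - 1.69 = 2.77

2.77 bits


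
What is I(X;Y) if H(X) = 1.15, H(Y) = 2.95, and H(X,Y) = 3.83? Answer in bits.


I(X;Y) = H(X) + H(Y) - H(X,Y) = 1.15 + 2.95 - 3.83 = 0.27

0.27 bits


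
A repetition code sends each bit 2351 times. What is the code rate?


Rate = k/n = 1/2351

1/2351


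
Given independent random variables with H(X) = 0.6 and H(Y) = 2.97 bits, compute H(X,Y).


For independent variables, H(X,Y) = H(X) + H(Y) = 0.6 + 2.97 = 3.57

3.57 bits


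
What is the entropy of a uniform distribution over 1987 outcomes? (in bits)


H = log2(n) = log2(1987) = 10.9564

10.9564 bits


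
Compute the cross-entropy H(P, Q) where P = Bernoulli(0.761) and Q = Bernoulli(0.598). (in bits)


H(P,Q) = -p*log2(q) - (1-p)*log2(1-q). -0.761*log2(0.598) = 0.564497; -0.239*log2(0.402) = 0.314221. H(P,Q) = 0.564497 + 0.314221 = 0.8787

0.8787 bits


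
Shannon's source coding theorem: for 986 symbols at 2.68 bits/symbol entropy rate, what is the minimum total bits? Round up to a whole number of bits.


Minimum bits >= n * H = 986 * 2.68 = 2642.48, rounded up to a whole number of bits = 2643

2643 bits


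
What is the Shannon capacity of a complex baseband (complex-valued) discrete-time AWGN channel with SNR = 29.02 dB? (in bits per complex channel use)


SNR_linear = 10^(29.02/10) = 797.9947; C = log2(1 + SNR_linear) = log2(1 + 797.9947) = 9.642

9.642 bits/channel use


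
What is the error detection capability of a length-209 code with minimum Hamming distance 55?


Detection capability = d_min - 1 = 55 - 1 = 54

54 errors


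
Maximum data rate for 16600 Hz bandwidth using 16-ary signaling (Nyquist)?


Rate = 2 * B * log2(M) = 2 * 16600 * 4.0 = 132800.0

132800.0 bps


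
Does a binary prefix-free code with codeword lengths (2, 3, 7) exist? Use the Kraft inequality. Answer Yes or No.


Kraft sum = sum(2^(-l_i)) = 0.3828, need <= 1. Result: satisfied (a binary prefix-free code with these lengths exists)

Yes


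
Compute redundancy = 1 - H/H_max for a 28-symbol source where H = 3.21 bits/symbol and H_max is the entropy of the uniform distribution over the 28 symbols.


H_max = log2(K) = log2(28) = 4.8074 bits/symbol. Redundancy = 1 - H/H_max = 1 - 3.21/4.8074 = 1 - 0.6677 = 0.3323

0.3323


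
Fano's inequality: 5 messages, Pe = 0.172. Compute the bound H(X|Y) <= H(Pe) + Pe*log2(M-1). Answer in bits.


H(Pe) = -Pe*log2(Pe) - (1-Pe)*log2(1-Pe) = -0.172*log2(0.172) - 0.828*log2(0.828) = 0.436797 + 0.225462 = 0.6623. Pe*log2(M-1) = 0.172*log2(4) = 0.344000. Bound = H(Pe) + Pe*log2(M-1) = 0.436797 + 0.225462 + 0.344000 = 1.0063

1.0063 bits
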